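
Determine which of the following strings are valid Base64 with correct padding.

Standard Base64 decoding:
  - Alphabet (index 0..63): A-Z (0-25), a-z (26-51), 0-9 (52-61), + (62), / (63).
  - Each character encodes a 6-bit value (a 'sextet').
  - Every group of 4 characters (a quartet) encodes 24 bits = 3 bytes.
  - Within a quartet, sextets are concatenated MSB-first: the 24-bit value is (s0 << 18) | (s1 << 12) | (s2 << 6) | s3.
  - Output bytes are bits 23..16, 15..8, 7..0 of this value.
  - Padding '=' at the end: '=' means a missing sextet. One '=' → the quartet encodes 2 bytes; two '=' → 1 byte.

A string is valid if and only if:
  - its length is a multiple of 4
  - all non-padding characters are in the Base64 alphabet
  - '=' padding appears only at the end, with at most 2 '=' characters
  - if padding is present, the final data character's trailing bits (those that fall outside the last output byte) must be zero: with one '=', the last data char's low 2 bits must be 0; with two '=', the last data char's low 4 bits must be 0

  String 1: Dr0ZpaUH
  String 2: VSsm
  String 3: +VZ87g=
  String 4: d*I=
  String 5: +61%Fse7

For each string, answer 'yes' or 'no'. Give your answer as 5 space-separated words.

String 1: 'Dr0ZpaUH' → valid
String 2: 'VSsm' → valid
String 3: '+VZ87g=' → invalid (len=7 not mult of 4)
String 4: 'd*I=' → invalid (bad char(s): ['*'])
String 5: '+61%Fse7' → invalid (bad char(s): ['%'])

Answer: yes yes no no no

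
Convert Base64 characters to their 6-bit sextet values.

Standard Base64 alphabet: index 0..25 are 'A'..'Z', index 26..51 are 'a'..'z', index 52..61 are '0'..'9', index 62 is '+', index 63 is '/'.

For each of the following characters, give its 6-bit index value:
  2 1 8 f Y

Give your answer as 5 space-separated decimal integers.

'2': 0..9 range, 52 + ord('2') − ord('0') = 54
'1': 0..9 range, 52 + ord('1') − ord('0') = 53
'8': 0..9 range, 52 + ord('8') − ord('0') = 60
'f': a..z range, 26 + ord('f') − ord('a') = 31
'Y': A..Z range, ord('Y') − ord('A') = 24

Answer: 54 53 60 31 24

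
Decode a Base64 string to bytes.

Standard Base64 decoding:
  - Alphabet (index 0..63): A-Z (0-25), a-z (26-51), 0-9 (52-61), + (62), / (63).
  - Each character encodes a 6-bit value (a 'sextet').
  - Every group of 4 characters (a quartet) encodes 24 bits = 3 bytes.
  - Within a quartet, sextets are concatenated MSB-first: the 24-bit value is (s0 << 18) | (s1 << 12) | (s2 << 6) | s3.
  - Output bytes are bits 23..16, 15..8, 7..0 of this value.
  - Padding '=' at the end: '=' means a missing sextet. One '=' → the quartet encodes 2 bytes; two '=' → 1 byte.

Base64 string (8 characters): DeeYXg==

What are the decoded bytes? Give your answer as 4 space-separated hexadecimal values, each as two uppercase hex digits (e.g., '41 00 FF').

After char 0 ('D'=3): chars_in_quartet=1 acc=0x3 bytes_emitted=0
After char 1 ('e'=30): chars_in_quartet=2 acc=0xDE bytes_emitted=0
After char 2 ('e'=30): chars_in_quartet=3 acc=0x379E bytes_emitted=0
After char 3 ('Y'=24): chars_in_quartet=4 acc=0xDE798 -> emit 0D E7 98, reset; bytes_emitted=3
After char 4 ('X'=23): chars_in_quartet=1 acc=0x17 bytes_emitted=3
After char 5 ('g'=32): chars_in_quartet=2 acc=0x5E0 bytes_emitted=3
Padding '==': partial quartet acc=0x5E0 -> emit 5E; bytes_emitted=4

Answer: 0D E7 98 5E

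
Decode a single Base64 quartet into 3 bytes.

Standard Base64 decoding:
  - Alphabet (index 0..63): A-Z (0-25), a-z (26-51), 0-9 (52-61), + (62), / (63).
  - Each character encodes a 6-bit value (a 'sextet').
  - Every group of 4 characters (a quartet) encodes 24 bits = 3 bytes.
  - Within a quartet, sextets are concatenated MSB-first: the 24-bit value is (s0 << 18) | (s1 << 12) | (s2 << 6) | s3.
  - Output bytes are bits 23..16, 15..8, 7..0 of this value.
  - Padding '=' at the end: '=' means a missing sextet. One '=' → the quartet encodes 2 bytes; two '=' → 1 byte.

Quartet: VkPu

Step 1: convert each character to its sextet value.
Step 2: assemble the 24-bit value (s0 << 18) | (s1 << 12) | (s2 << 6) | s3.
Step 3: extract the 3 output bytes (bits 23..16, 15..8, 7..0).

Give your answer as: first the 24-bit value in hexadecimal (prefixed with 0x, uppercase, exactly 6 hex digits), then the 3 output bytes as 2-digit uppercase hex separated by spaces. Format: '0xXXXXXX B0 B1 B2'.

Answer: 0x5643EE 56 43 EE

Derivation:
Sextets: V=21, k=36, P=15, u=46
24-bit: (21<<18) | (36<<12) | (15<<6) | 46
      = 0x540000 | 0x024000 | 0x0003C0 | 0x00002E
      = 0x5643EE
Bytes: (v>>16)&0xFF=56, (v>>8)&0xFF=43, v&0xFF=EE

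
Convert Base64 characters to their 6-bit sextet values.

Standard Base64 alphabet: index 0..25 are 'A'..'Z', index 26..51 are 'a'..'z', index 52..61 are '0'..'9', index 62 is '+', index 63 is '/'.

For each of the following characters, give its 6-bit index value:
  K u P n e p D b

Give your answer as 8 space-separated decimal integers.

Answer: 10 46 15 39 30 41 3 27

Derivation:
'K': A..Z range, ord('K') − ord('A') = 10
'u': a..z range, 26 + ord('u') − ord('a') = 46
'P': A..Z range, ord('P') − ord('A') = 15
'n': a..z range, 26 + ord('n') − ord('a') = 39
'e': a..z range, 26 + ord('e') − ord('a') = 30
'p': a..z range, 26 + ord('p') − ord('a') = 41
'D': A..Z range, ord('D') − ord('A') = 3
'b': a..z range, 26 + ord('b') − ord('a') = 27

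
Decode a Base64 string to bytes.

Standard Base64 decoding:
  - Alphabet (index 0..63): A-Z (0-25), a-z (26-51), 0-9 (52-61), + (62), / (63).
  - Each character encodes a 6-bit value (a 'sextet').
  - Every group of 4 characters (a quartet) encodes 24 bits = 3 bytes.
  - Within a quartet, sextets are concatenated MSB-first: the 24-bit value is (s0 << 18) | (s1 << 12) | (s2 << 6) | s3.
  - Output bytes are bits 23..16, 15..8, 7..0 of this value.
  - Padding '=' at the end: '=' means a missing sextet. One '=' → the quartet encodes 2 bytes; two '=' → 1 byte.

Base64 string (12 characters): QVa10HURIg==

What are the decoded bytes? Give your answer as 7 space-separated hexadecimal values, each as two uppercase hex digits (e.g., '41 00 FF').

After char 0 ('Q'=16): chars_in_quartet=1 acc=0x10 bytes_emitted=0
After char 1 ('V'=21): chars_in_quartet=2 acc=0x415 bytes_emitted=0
After char 2 ('a'=26): chars_in_quartet=3 acc=0x1055A bytes_emitted=0
After char 3 ('1'=53): chars_in_quartet=4 acc=0x4156B5 -> emit 41 56 B5, reset; bytes_emitted=3
After char 4 ('0'=52): chars_in_quartet=1 acc=0x34 bytes_emitted=3
After char 5 ('H'=7): chars_in_quartet=2 acc=0xD07 bytes_emitted=3
After char 6 ('U'=20): chars_in_quartet=3 acc=0x341D4 bytes_emitted=3
After char 7 ('R'=17): chars_in_quartet=4 acc=0xD07511 -> emit D0 75 11, reset; bytes_emitted=6
After char 8 ('I'=8): chars_in_quartet=1 acc=0x8 bytes_emitted=6
After char 9 ('g'=32): chars_in_quartet=2 acc=0x220 bytes_emitted=6
Padding '==': partial quartet acc=0x220 -> emit 22; bytes_emitted=7

Answer: 41 56 B5 D0 75 11 22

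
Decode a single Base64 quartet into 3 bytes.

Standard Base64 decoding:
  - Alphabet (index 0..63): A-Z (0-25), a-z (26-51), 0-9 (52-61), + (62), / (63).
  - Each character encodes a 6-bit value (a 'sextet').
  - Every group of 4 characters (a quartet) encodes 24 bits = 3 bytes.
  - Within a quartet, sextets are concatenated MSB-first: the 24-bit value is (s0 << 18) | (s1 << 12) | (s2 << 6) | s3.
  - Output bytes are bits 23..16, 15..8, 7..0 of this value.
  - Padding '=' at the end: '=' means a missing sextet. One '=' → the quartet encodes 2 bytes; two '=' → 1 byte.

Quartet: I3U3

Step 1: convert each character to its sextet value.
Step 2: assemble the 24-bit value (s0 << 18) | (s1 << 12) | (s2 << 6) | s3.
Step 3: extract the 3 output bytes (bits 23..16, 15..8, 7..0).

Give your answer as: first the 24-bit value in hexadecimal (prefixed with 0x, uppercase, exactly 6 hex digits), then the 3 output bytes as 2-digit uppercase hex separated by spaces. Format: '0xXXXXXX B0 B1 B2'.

Sextets: I=8, 3=55, U=20, 3=55
24-bit: (8<<18) | (55<<12) | (20<<6) | 55
      = 0x200000 | 0x037000 | 0x000500 | 0x000037
      = 0x237537
Bytes: (v>>16)&0xFF=23, (v>>8)&0xFF=75, v&0xFF=37

Answer: 0x237537 23 75 37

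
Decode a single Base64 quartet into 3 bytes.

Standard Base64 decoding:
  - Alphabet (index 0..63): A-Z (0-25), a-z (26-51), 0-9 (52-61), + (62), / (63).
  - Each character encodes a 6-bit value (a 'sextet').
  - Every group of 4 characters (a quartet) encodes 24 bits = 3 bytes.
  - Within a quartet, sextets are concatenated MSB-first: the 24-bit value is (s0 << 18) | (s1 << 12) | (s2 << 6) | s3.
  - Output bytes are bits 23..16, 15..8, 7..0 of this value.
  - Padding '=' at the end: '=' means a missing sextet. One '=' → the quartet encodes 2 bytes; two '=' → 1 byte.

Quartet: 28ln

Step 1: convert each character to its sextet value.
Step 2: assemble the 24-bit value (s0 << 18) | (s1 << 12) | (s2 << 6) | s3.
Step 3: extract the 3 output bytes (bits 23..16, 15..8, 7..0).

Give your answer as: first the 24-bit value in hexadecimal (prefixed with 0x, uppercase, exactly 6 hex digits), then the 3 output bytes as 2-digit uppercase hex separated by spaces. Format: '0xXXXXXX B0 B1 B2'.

Answer: 0xDBC967 DB C9 67

Derivation:
Sextets: 2=54, 8=60, l=37, n=39
24-bit: (54<<18) | (60<<12) | (37<<6) | 39
      = 0xD80000 | 0x03C000 | 0x000940 | 0x000027
      = 0xDBC967
Bytes: (v>>16)&0xFF=DB, (v>>8)&0xFF=C9, v&0xFF=67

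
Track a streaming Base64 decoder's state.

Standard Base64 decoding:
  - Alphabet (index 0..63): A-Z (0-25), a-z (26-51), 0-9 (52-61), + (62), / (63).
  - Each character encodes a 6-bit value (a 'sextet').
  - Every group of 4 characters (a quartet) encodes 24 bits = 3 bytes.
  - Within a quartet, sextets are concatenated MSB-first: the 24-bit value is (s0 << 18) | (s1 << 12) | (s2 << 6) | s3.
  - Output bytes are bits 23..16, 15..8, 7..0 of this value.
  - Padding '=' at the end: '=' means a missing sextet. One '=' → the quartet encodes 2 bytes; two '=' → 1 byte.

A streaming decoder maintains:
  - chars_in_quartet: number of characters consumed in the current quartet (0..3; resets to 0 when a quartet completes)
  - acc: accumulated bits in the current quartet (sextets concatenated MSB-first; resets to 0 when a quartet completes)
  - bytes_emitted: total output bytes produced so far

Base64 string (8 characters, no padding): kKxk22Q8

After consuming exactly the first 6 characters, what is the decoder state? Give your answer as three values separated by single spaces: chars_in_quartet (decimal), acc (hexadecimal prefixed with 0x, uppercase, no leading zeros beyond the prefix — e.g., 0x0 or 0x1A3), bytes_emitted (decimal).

After char 0 ('k'=36): chars_in_quartet=1 acc=0x24 bytes_emitted=0
After char 1 ('K'=10): chars_in_quartet=2 acc=0x90A bytes_emitted=0
After char 2 ('x'=49): chars_in_quartet=3 acc=0x242B1 bytes_emitted=0
After char 3 ('k'=36): chars_in_quartet=4 acc=0x90AC64 -> emit 90 AC 64, reset; bytes_emitted=3
After char 4 ('2'=54): chars_in_quartet=1 acc=0x36 bytes_emitted=3
After char 5 ('2'=54): chars_in_quartet=2 acc=0xDB6 bytes_emitted=3

Answer: 2 0xDB6 3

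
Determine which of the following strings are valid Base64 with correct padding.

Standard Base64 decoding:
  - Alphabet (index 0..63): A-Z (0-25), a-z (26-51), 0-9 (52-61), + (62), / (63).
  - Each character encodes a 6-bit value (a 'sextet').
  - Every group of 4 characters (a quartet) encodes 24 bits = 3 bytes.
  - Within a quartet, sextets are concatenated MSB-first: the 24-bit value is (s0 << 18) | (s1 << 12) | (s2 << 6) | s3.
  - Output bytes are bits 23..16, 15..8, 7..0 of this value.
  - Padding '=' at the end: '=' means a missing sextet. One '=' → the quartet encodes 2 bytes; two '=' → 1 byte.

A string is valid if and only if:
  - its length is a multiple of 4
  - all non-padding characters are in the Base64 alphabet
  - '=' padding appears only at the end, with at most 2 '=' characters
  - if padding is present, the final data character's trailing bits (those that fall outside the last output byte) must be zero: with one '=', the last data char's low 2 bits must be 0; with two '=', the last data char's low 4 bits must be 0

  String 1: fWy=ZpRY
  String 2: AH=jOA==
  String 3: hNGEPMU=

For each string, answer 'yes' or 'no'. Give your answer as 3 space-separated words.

String 1: 'fWy=ZpRY' → invalid (bad char(s): ['=']; '=' in middle)
String 2: 'AH=jOA==' → invalid (bad char(s): ['=']; '=' in middle)
String 3: 'hNGEPMU=' → valid

Answer: no no yes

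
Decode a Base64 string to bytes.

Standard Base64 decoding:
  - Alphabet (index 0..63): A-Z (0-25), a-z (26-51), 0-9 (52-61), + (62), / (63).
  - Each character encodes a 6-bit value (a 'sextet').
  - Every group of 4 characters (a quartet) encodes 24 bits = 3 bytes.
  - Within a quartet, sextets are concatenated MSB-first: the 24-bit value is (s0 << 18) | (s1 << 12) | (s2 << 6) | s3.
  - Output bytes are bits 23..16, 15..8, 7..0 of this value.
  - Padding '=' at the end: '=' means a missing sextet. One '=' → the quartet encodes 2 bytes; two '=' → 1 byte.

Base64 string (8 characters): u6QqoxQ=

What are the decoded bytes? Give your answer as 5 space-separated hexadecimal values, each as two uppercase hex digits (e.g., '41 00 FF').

After char 0 ('u'=46): chars_in_quartet=1 acc=0x2E bytes_emitted=0
After char 1 ('6'=58): chars_in_quartet=2 acc=0xBBA bytes_emitted=0
After char 2 ('Q'=16): chars_in_quartet=3 acc=0x2EE90 bytes_emitted=0
After char 3 ('q'=42): chars_in_quartet=4 acc=0xBBA42A -> emit BB A4 2A, reset; bytes_emitted=3
After char 4 ('o'=40): chars_in_quartet=1 acc=0x28 bytes_emitted=3
After char 5 ('x'=49): chars_in_quartet=2 acc=0xA31 bytes_emitted=3
After char 6 ('Q'=16): chars_in_quartet=3 acc=0x28C50 bytes_emitted=3
Padding '=': partial quartet acc=0x28C50 -> emit A3 14; bytes_emitted=5

Answer: BB A4 2A A3 14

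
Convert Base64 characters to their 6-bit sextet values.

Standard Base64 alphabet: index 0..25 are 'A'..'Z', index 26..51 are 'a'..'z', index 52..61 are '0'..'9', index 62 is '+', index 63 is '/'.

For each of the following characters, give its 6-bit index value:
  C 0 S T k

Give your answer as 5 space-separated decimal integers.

Answer: 2 52 18 19 36

Derivation:
'C': A..Z range, ord('C') − ord('A') = 2
'0': 0..9 range, 52 + ord('0') − ord('0') = 52
'S': A..Z range, ord('S') − ord('A') = 18
'T': A..Z range, ord('T') − ord('A') = 19
'k': a..z range, 26 + ord('k') − ord('a') = 36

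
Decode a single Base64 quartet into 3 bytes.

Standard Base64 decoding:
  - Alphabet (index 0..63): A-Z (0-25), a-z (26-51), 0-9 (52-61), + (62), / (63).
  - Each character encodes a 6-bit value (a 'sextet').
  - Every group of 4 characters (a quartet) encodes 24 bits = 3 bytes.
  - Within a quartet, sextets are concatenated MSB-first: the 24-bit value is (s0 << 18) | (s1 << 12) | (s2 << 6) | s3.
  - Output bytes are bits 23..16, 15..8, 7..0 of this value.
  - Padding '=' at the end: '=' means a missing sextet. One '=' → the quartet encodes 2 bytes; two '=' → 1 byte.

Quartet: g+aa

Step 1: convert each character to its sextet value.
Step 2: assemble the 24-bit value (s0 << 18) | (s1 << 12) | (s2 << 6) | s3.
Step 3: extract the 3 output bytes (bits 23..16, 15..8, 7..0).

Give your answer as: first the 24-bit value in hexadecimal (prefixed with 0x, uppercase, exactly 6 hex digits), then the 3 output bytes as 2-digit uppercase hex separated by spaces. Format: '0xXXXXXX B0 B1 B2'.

Answer: 0x83E69A 83 E6 9A

Derivation:
Sextets: g=32, +=62, a=26, a=26
24-bit: (32<<18) | (62<<12) | (26<<6) | 26
      = 0x800000 | 0x03E000 | 0x000680 | 0x00001A
      = 0x83E69A
Bytes: (v>>16)&0xFF=83, (v>>8)&0xFF=E6, v&0xFF=9A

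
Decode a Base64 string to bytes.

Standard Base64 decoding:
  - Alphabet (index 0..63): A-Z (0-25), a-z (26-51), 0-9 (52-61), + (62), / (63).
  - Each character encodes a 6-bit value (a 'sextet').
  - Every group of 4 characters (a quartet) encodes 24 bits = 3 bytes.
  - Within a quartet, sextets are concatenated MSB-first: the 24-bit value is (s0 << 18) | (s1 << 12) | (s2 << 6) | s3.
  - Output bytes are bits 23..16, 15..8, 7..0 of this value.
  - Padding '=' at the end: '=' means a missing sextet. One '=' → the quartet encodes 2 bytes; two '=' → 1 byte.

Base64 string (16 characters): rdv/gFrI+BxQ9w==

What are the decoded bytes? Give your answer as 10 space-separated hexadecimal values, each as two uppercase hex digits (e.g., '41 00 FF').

Answer: AD DB FF 80 5A C8 F8 1C 50 F7

Derivation:
After char 0 ('r'=43): chars_in_quartet=1 acc=0x2B bytes_emitted=0
After char 1 ('d'=29): chars_in_quartet=2 acc=0xADD bytes_emitted=0
After char 2 ('v'=47): chars_in_quartet=3 acc=0x2B76F bytes_emitted=0
After char 3 ('/'=63): chars_in_quartet=4 acc=0xADDBFF -> emit AD DB FF, reset; bytes_emitted=3
After char 4 ('g'=32): chars_in_quartet=1 acc=0x20 bytes_emitted=3
After char 5 ('F'=5): chars_in_quartet=2 acc=0x805 bytes_emitted=3
After char 6 ('r'=43): chars_in_quartet=3 acc=0x2016B bytes_emitted=3
After char 7 ('I'=8): chars_in_quartet=4 acc=0x805AC8 -> emit 80 5A C8, reset; bytes_emitted=6
After char 8 ('+'=62): chars_in_quartet=1 acc=0x3E bytes_emitted=6
After char 9 ('B'=1): chars_in_quartet=2 acc=0xF81 bytes_emitted=6
After char 10 ('x'=49): chars_in_quartet=3 acc=0x3E071 bytes_emitted=6
After char 11 ('Q'=16): chars_in_quartet=4 acc=0xF81C50 -> emit F8 1C 50, reset; bytes_emitted=9
After char 12 ('9'=61): chars_in_quartet=1 acc=0x3D bytes_emitted=9
After char 13 ('w'=48): chars_in_quartet=2 acc=0xF70 bytes_emitted=9
Padding '==': partial quartet acc=0xF70 -> emit F7; bytes_emitted=10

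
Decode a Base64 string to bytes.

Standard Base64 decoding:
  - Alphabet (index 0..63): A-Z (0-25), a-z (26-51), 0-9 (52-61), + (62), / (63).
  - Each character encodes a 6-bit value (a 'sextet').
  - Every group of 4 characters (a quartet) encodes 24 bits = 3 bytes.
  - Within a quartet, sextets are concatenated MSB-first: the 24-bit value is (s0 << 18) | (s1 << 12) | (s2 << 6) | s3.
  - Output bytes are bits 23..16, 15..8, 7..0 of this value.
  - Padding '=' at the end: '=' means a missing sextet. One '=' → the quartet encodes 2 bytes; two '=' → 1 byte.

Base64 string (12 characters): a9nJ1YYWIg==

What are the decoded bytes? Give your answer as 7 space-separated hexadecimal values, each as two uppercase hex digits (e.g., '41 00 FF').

Answer: 6B D9 C9 D5 86 16 22

Derivation:
After char 0 ('a'=26): chars_in_quartet=1 acc=0x1A bytes_emitted=0
After char 1 ('9'=61): chars_in_quartet=2 acc=0x6BD bytes_emitted=0
After char 2 ('n'=39): chars_in_quartet=3 acc=0x1AF67 bytes_emitted=0
After char 3 ('J'=9): chars_in_quartet=4 acc=0x6BD9C9 -> emit 6B D9 C9, reset; bytes_emitted=3
After char 4 ('1'=53): chars_in_quartet=1 acc=0x35 bytes_emitted=3
After char 5 ('Y'=24): chars_in_quartet=2 acc=0xD58 bytes_emitted=3
After char 6 ('Y'=24): chars_in_quartet=3 acc=0x35618 bytes_emitted=3
After char 7 ('W'=22): chars_in_quartet=4 acc=0xD58616 -> emit D5 86 16, reset; bytes_emitted=6
After char 8 ('I'=8): chars_in_quartet=1 acc=0x8 bytes_emitted=6
After char 9 ('g'=32): chars_in_quartet=2 acc=0x220 bytes_emitted=6
Padding '==': partial quartet acc=0x220 -> emit 22; bytes_emitted=7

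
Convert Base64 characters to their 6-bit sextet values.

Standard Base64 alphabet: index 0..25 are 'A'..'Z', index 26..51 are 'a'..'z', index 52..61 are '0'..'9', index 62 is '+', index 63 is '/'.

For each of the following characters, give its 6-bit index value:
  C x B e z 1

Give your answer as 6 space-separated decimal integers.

Answer: 2 49 1 30 51 53

Derivation:
'C': A..Z range, ord('C') − ord('A') = 2
'x': a..z range, 26 + ord('x') − ord('a') = 49
'B': A..Z range, ord('B') − ord('A') = 1
'e': a..z range, 26 + ord('e') − ord('a') = 30
'z': a..z range, 26 + ord('z') − ord('a') = 51
'1': 0..9 range, 52 + ord('1') − ord('0') = 53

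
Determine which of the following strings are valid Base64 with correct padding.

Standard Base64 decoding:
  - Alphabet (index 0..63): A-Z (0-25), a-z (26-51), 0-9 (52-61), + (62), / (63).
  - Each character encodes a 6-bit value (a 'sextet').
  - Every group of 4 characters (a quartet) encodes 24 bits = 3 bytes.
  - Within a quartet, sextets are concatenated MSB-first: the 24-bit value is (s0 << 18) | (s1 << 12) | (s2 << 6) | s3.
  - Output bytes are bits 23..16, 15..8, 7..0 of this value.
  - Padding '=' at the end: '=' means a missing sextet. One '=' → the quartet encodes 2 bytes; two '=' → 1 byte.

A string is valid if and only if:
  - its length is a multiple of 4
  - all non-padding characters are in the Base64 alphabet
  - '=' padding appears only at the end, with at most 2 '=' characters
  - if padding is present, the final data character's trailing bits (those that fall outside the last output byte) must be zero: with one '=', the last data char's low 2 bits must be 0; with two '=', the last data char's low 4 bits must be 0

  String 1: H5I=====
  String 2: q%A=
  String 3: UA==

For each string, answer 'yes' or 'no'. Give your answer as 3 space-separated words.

Answer: no no yes

Derivation:
String 1: 'H5I=====' → invalid (5 pad chars (max 2))
String 2: 'q%A=' → invalid (bad char(s): ['%'])
String 3: 'UA==' → valid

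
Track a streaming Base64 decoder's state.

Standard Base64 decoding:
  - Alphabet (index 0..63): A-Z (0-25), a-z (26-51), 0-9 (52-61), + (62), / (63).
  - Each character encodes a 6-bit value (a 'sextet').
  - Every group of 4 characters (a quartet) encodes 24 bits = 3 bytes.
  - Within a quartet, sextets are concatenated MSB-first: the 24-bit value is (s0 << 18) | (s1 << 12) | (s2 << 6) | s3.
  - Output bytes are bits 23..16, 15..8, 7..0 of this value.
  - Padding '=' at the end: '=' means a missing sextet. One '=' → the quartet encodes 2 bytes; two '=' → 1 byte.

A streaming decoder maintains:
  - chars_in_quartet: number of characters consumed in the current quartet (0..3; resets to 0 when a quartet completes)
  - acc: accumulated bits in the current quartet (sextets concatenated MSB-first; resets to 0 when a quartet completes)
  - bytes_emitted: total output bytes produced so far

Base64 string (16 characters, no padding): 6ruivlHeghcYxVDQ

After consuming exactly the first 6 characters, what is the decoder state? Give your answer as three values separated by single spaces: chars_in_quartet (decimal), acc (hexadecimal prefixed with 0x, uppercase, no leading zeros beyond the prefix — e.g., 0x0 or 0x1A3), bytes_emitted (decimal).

After char 0 ('6'=58): chars_in_quartet=1 acc=0x3A bytes_emitted=0
After char 1 ('r'=43): chars_in_quartet=2 acc=0xEAB bytes_emitted=0
After char 2 ('u'=46): chars_in_quartet=3 acc=0x3AAEE bytes_emitted=0
After char 3 ('i'=34): chars_in_quartet=4 acc=0xEABBA2 -> emit EA BB A2, reset; bytes_emitted=3
After char 4 ('v'=47): chars_in_quartet=1 acc=0x2F bytes_emitted=3
After char 5 ('l'=37): chars_in_quartet=2 acc=0xBE5 bytes_emitted=3

Answer: 2 0xBE5 3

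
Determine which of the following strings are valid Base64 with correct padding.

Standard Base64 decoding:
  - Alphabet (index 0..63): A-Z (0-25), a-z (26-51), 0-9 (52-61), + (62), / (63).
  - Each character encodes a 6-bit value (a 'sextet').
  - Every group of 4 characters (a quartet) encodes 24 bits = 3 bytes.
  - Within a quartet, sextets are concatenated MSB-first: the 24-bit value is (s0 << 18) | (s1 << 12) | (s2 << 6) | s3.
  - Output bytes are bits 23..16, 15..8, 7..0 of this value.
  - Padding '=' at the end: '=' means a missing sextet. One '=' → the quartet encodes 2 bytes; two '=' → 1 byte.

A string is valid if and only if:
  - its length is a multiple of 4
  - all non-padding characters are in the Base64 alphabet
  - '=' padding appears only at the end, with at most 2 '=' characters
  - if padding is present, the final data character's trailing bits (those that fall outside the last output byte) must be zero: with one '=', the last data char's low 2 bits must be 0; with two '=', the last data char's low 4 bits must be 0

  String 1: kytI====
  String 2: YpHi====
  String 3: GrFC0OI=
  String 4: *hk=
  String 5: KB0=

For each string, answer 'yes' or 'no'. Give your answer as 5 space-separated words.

String 1: 'kytI====' → invalid (4 pad chars (max 2))
String 2: 'YpHi====' → invalid (4 pad chars (max 2))
String 3: 'GrFC0OI=' → valid
String 4: '*hk=' → invalid (bad char(s): ['*'])
String 5: 'KB0=' → valid

Answer: no no yes no yes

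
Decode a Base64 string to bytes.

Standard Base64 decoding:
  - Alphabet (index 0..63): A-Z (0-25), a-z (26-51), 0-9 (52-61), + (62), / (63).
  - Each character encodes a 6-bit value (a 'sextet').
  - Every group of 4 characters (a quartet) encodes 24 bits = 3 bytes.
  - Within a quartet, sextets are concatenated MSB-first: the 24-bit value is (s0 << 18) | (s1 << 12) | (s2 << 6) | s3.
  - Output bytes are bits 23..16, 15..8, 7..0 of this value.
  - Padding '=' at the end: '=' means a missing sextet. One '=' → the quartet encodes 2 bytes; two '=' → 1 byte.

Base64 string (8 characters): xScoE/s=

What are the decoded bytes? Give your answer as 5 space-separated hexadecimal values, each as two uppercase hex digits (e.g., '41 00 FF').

Answer: C5 27 28 13 FB

Derivation:
After char 0 ('x'=49): chars_in_quartet=1 acc=0x31 bytes_emitted=0
After char 1 ('S'=18): chars_in_quartet=2 acc=0xC52 bytes_emitted=0
After char 2 ('c'=28): chars_in_quartet=3 acc=0x3149C bytes_emitted=0
After char 3 ('o'=40): chars_in_quartet=4 acc=0xC52728 -> emit C5 27 28, reset; bytes_emitted=3
After char 4 ('E'=4): chars_in_quartet=1 acc=0x4 bytes_emitted=3
After char 5 ('/'=63): chars_in_quartet=2 acc=0x13F bytes_emitted=3
After char 6 ('s'=44): chars_in_quartet=3 acc=0x4FEC bytes_emitted=3
Padding '=': partial quartet acc=0x4FEC -> emit 13 FB; bytes_emitted=5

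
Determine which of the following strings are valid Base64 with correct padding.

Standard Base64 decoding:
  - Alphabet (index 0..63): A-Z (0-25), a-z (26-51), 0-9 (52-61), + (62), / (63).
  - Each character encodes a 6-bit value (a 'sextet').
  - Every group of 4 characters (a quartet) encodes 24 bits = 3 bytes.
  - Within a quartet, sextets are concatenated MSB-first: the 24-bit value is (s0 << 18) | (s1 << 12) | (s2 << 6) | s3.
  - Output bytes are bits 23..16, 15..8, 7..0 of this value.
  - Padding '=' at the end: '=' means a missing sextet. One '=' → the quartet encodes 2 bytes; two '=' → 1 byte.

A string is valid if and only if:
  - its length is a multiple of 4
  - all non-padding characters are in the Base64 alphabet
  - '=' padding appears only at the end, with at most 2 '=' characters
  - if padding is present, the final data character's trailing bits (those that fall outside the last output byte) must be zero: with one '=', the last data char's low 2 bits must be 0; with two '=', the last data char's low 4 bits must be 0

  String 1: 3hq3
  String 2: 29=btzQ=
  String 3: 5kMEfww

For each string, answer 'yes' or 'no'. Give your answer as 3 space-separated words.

String 1: '3hq3' → valid
String 2: '29=btzQ=' → invalid (bad char(s): ['=']; '=' in middle)
String 3: '5kMEfww' → invalid (len=7 not mult of 4)

Answer: yes no no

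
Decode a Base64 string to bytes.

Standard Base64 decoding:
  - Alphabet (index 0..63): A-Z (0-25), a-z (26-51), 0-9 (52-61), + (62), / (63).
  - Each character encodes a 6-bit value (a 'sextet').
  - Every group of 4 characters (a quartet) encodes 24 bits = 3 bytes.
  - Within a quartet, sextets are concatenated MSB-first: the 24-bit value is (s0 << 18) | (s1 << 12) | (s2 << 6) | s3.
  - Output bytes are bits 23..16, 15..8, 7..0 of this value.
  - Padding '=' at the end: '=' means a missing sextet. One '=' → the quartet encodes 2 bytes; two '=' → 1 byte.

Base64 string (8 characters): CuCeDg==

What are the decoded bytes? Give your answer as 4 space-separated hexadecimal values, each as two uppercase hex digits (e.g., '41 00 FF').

Answer: 0A E0 9E 0E

Derivation:
After char 0 ('C'=2): chars_in_quartet=1 acc=0x2 bytes_emitted=0
After char 1 ('u'=46): chars_in_quartet=2 acc=0xAE bytes_emitted=0
After char 2 ('C'=2): chars_in_quartet=3 acc=0x2B82 bytes_emitted=0
After char 3 ('e'=30): chars_in_quartet=4 acc=0xAE09E -> emit 0A E0 9E, reset; bytes_emitted=3
After char 4 ('D'=3): chars_in_quartet=1 acc=0x3 bytes_emitted=3
After char 5 ('g'=32): chars_in_quartet=2 acc=0xE0 bytes_emitted=3
Padding '==': partial quartet acc=0xE0 -> emit 0E; bytes_emitted=4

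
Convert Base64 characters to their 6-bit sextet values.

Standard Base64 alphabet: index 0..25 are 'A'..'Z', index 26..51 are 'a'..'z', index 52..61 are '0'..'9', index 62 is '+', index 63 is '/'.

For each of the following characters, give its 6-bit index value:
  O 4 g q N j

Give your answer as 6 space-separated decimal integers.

'O': A..Z range, ord('O') − ord('A') = 14
'4': 0..9 range, 52 + ord('4') − ord('0') = 56
'g': a..z range, 26 + ord('g') − ord('a') = 32
'q': a..z range, 26 + ord('q') − ord('a') = 42
'N': A..Z range, ord('N') − ord('A') = 13
'j': a..z range, 26 + ord('j') − ord('a') = 35

Answer: 14 56 32 42 13 35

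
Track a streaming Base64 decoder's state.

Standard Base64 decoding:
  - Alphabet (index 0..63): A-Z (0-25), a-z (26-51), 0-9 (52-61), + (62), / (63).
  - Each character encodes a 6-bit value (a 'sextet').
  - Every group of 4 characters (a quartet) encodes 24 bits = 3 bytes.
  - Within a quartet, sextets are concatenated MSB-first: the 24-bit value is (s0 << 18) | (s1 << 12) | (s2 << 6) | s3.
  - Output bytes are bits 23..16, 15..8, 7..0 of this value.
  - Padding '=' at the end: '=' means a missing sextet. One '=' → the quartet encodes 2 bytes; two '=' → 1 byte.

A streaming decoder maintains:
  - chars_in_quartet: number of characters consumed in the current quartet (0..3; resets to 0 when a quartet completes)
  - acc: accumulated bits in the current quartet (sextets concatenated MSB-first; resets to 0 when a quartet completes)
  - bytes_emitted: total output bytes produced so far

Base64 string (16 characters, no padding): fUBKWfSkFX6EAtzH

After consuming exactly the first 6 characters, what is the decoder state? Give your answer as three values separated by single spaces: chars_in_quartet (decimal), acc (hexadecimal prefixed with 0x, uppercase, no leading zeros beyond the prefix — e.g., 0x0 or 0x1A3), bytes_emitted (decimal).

Answer: 2 0x59F 3

Derivation:
After char 0 ('f'=31): chars_in_quartet=1 acc=0x1F bytes_emitted=0
After char 1 ('U'=20): chars_in_quartet=2 acc=0x7D4 bytes_emitted=0
After char 2 ('B'=1): chars_in_quartet=3 acc=0x1F501 bytes_emitted=0
After char 3 ('K'=10): chars_in_quartet=4 acc=0x7D404A -> emit 7D 40 4A, reset; bytes_emitted=3
After char 4 ('W'=22): chars_in_quartet=1 acc=0x16 bytes_emitted=3
After char 5 ('f'=31): chars_in_quartet=2 acc=0x59F bytes_emitted=3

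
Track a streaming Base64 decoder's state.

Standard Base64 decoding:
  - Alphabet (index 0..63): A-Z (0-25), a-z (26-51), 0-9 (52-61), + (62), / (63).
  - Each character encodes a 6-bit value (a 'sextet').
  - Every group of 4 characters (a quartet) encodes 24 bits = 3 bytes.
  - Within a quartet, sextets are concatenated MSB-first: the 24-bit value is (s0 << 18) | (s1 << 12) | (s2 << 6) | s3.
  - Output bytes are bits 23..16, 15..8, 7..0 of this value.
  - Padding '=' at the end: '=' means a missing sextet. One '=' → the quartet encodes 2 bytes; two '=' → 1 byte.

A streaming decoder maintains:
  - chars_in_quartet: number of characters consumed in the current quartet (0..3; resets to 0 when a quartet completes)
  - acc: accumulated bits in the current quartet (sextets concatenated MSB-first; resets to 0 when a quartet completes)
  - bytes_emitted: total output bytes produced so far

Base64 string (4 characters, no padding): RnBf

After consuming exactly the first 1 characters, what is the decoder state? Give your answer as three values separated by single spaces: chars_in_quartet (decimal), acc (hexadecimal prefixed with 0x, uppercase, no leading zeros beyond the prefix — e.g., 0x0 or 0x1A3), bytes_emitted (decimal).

After char 0 ('R'=17): chars_in_quartet=1 acc=0x11 bytes_emitted=0

Answer: 1 0x11 0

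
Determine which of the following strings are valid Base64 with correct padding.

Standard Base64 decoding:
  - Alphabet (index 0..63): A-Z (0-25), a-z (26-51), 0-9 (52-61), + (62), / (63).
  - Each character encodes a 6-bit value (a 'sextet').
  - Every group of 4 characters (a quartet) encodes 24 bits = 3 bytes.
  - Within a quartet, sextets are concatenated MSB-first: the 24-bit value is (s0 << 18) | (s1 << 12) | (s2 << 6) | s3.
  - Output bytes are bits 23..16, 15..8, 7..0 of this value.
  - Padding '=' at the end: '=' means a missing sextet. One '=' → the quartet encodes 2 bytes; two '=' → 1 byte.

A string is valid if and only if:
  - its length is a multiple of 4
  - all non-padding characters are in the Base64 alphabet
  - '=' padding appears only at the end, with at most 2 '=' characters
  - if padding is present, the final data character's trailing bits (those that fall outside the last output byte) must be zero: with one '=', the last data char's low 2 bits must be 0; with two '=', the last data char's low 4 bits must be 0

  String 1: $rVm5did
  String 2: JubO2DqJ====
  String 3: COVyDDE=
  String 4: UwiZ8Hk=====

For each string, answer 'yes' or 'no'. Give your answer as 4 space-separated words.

Answer: no no yes no

Derivation:
String 1: '$rVm5did' → invalid (bad char(s): ['$'])
String 2: 'JubO2DqJ====' → invalid (4 pad chars (max 2))
String 3: 'COVyDDE=' → valid
String 4: 'UwiZ8Hk=====' → invalid (5 pad chars (max 2))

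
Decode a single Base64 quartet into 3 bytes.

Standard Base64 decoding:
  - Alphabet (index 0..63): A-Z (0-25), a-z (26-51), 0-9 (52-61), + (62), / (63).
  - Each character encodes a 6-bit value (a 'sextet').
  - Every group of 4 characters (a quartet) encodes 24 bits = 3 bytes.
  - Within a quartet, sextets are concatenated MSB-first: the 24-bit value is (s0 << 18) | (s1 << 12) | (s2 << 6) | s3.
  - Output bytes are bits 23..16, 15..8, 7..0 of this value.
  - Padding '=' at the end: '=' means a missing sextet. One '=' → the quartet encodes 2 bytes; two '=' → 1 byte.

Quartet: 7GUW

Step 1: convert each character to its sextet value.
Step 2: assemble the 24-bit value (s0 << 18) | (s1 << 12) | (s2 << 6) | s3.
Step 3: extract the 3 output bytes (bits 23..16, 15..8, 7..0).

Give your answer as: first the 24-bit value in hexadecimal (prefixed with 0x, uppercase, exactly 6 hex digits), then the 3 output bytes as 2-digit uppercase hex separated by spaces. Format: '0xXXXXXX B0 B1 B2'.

Sextets: 7=59, G=6, U=20, W=22
24-bit: (59<<18) | (6<<12) | (20<<6) | 22
      = 0xEC0000 | 0x006000 | 0x000500 | 0x000016
      = 0xEC6516
Bytes: (v>>16)&0xFF=EC, (v>>8)&0xFF=65, v&0xFF=16

Answer: 0xEC6516 EC 65 16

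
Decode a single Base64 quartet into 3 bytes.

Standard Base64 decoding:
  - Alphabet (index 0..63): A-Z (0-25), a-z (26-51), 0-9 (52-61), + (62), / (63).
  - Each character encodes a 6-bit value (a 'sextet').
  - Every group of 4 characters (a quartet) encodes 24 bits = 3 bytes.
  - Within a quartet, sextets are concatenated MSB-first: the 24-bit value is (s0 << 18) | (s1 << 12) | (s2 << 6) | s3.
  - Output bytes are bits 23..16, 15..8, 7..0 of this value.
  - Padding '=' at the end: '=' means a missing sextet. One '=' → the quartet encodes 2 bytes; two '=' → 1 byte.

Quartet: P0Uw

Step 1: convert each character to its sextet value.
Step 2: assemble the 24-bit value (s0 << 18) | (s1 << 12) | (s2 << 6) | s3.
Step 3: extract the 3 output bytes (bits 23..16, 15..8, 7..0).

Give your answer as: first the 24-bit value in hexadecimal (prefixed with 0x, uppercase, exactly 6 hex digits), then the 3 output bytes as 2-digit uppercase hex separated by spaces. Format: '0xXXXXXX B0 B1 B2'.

Answer: 0x3F4530 3F 45 30

Derivation:
Sextets: P=15, 0=52, U=20, w=48
24-bit: (15<<18) | (52<<12) | (20<<6) | 48
      = 0x3C0000 | 0x034000 | 0x000500 | 0x000030
      = 0x3F4530
Bytes: (v>>16)&0xFF=3F, (v>>8)&0xFF=45, v&0xFF=30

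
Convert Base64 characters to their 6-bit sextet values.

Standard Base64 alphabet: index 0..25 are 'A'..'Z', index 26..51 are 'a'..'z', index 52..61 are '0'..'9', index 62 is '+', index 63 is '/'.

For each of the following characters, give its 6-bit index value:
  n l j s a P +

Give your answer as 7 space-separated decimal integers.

Answer: 39 37 35 44 26 15 62

Derivation:
'n': a..z range, 26 + ord('n') − ord('a') = 39
'l': a..z range, 26 + ord('l') − ord('a') = 37
'j': a..z range, 26 + ord('j') − ord('a') = 35
's': a..z range, 26 + ord('s') − ord('a') = 44
'a': a..z range, 26 + ord('a') − ord('a') = 26
'P': A..Z range, ord('P') − ord('A') = 15
'+': index 62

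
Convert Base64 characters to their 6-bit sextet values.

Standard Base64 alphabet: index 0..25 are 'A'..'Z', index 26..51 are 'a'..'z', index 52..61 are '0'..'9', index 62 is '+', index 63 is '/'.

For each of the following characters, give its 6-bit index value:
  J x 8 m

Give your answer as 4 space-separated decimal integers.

Answer: 9 49 60 38

Derivation:
'J': A..Z range, ord('J') − ord('A') = 9
'x': a..z range, 26 + ord('x') − ord('a') = 49
'8': 0..9 range, 52 + ord('8') − ord('0') = 60
'm': a..z range, 26 + ord('m') − ord('a') = 38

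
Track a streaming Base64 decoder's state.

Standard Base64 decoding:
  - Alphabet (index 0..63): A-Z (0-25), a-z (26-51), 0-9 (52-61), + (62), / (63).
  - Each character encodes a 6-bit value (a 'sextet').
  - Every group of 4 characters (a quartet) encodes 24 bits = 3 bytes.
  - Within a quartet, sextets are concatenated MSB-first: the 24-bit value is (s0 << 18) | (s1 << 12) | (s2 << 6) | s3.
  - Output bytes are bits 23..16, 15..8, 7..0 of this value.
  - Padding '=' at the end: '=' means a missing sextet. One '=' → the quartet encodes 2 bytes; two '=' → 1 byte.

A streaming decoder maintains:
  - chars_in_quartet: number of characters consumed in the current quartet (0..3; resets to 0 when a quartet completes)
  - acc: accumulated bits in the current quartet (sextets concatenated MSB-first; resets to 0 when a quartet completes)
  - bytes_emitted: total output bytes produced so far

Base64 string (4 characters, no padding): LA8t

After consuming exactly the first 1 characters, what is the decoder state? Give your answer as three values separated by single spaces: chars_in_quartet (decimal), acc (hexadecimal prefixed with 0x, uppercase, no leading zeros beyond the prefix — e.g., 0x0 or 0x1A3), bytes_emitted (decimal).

Answer: 1 0xB 0

Derivation:
After char 0 ('L'=11): chars_in_quartet=1 acc=0xB bytes_emitted=0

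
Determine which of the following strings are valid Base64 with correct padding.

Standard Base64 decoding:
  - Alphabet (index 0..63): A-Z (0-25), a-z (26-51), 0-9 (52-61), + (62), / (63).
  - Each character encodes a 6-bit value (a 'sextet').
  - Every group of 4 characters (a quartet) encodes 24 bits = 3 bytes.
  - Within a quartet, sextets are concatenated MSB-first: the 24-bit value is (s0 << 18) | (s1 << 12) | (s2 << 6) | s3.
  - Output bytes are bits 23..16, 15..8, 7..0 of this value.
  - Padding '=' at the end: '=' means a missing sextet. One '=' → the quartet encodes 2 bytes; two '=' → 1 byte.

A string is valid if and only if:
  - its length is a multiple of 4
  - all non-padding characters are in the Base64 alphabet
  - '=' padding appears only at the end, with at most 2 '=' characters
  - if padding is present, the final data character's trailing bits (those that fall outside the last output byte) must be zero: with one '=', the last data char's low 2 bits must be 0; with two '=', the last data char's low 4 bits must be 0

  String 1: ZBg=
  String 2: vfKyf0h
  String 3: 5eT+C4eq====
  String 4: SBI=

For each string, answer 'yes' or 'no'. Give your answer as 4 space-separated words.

String 1: 'ZBg=' → valid
String 2: 'vfKyf0h' → invalid (len=7 not mult of 4)
String 3: '5eT+C4eq====' → invalid (4 pad chars (max 2))
String 4: 'SBI=' → valid

Answer: yes no no yes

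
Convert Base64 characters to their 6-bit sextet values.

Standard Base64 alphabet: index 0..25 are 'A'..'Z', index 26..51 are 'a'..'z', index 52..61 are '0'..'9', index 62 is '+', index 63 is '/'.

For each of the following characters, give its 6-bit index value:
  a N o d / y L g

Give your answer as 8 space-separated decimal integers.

Answer: 26 13 40 29 63 50 11 32

Derivation:
'a': a..z range, 26 + ord('a') − ord('a') = 26
'N': A..Z range, ord('N') − ord('A') = 13
'o': a..z range, 26 + ord('o') − ord('a') = 40
'd': a..z range, 26 + ord('d') − ord('a') = 29
'/': index 63
'y': a..z range, 26 + ord('y') − ord('a') = 50
'L': A..Z range, ord('L') − ord('A') = 11
'g': a..z range, 26 + ord('g') − ord('a') = 32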